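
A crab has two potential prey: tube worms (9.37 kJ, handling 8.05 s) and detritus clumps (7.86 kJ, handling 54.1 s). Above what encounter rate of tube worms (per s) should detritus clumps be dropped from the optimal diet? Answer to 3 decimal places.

0.018 per s

At the threshold, the rate on tube worms alone equals the profitability of detritus clumps: λ·9.37/(1 + λ·8.05) = 7.86/54.1 = 0.1453.
Rearranging, λ(9.37 − 0.1453×8.05) = 0.1453, so λ = 0.1453/8.2 = 0.01772 per s.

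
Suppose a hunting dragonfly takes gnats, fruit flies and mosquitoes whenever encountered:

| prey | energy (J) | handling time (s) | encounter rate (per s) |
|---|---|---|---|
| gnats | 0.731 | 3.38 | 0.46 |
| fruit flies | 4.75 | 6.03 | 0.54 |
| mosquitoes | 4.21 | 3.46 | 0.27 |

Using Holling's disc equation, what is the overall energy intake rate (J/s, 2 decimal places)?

R = (0.46×0.731 + 0.54×4.75 + 0.27×4.21) / (1 + 0.46×3.38 + 0.54×6.03 + 0.27×3.46) = 4.038/6.745 = 0.5986 J/s.

0.60 J/s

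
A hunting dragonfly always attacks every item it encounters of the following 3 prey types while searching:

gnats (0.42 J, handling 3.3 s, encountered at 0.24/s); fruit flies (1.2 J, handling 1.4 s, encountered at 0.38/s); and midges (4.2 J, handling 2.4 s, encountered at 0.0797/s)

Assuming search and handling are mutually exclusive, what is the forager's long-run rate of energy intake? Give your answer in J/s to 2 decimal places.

R = Σλ_iE_i / (1 + Σλ_ih_i)
Numerator: 0.24×0.42 + 0.38×1.2 + 0.0797×4.2 = 0.8915
Denominator: 1 + 0.24×3.3 + 0.38×1.4 + 0.0797×2.4 = 2.515
R = 0.8915/2.515 = 0.3544 J/s

0.35 J/s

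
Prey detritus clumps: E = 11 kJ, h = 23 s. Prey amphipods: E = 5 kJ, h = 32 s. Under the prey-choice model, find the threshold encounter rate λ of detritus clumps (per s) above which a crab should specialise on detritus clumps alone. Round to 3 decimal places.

0.021 per s

Drop amphipods once their profitability E₂/h₂ falls below the rate achievable on detritus clumps alone: E₂/h₂ = λE₁/(1 + λh₁).
Solve for λ: λE₁h₂ = E₂(1 + λh₁) → λ(E₁h₂ − E₂h₁) = E₂ → λ = E₂/(E₁h₂ − E₂h₁).
λ = 5/(11×32 − 5×23) = 5/237 = 0.0211 per s.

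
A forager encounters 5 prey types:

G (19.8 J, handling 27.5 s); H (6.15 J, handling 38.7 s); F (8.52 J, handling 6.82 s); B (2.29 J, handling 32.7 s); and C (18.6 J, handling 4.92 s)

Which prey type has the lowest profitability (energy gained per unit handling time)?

Profitability E/h (J/s): G = 19.8/27.5 = 0.72, H = 6.15/38.7 = 0.159, F = 8.52/6.82 = 1.25, B = 2.29/32.7 = 0.07, C = 18.6/4.92 = 3.78.
Ranked: C > F > G > H > B.

B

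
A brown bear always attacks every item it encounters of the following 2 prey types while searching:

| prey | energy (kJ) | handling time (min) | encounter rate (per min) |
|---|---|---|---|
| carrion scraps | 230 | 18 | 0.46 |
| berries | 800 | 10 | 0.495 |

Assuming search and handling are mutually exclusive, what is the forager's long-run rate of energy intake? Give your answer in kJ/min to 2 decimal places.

35.26 kJ/min

Energy encountered per unit search time: 0.46×230 + 0.495×800 = 501.8 kJ/min.
Handling time per unit search time: 0.46×18 + 0.495×10 = 13.23.
Rate = 501.8/(1 + 13.23) = 35.26 kJ/min.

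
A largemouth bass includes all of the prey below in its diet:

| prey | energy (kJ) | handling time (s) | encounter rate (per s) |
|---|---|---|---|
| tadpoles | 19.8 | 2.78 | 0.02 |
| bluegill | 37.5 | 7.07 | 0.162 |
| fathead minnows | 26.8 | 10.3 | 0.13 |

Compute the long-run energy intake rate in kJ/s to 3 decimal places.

2.812 kJ/s

R = (0.02×19.8 + 0.162×37.5 + 0.13×26.8) / (1 + 0.02×2.78 + 0.162×7.07 + 0.13×10.3) = 9.955/3.54 = 2.812 kJ/s.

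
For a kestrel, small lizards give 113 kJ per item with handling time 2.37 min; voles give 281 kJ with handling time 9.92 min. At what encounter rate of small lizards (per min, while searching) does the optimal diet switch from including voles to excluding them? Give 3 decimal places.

Drop voles once their profitability E₂/h₂ falls below the rate achievable on small lizards alone: E₂/h₂ = λE₁/(1 + λh₁).
Solve for λ: λE₁h₂ = E₂(1 + λh₁) → λ(E₁h₂ − E₂h₁) = E₂ → λ = E₂/(E₁h₂ − E₂h₁).
λ = 281/(113×9.92 − 281×2.37) = 281/455 = 0.6176 per min.

0.618 per min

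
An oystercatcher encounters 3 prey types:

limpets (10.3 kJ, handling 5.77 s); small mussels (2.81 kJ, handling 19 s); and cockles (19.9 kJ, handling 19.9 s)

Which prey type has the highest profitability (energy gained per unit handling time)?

Profitability E/h (kJ/s): limpets = 10.3/5.77 = 1.79, small mussels = 2.81/19 = 0.148, cockles = 19.9/19.9 = 1.
Ranked: limpets > cockles > small mussels.

limpets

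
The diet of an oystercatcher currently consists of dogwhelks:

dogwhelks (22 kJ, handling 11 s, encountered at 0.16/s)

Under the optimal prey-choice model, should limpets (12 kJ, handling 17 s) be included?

No

Intake rate on the current diet: R = (0.16×22) / (1 + 0.16×11) = 3.52/2.76 = 1.275 kJ/s.
Profitability of limpets: 12/17 = 0.7059 kJ/s.
Since 0.7059 < R, time spent handling limpets is better spent searching.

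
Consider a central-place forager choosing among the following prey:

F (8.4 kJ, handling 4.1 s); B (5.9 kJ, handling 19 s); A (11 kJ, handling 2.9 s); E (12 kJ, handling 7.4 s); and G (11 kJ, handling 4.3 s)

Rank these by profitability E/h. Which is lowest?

B

In descending order of E/h:
A: 11/2.9 = 3.79 kJ/s
G: 11/4.3 = 2.56 kJ/s
F: 8.4/4.1 = 2.05 kJ/s
E: 12/7.4 = 1.62 kJ/s
B: 5.9/19 = 0.311 kJ/s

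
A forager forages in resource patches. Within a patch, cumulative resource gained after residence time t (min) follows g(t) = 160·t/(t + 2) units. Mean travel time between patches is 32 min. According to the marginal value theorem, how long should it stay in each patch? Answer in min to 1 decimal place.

8.0 min

Maximise g(t)/(T+t): set derivative to zero → g'(t)(T+t) = g(t).
g'(t) = 160·2/(t + 2)². Setting 160·2/(t+2)² = 160t/[(t+2)(32+t)] gives 2(32+t) = t(t+2), so t² = 2×32 = 64.
t* = √64 = 8 min.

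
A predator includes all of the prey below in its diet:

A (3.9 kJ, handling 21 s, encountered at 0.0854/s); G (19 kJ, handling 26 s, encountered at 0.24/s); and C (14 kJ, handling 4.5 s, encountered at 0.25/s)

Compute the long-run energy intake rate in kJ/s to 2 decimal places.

Energy encountered per unit search time: 0.0854×3.9 + 0.24×19 + 0.25×14 = 8.393 kJ/s.
Handling time per unit search time: 0.0854×21 + 0.24×26 + 0.25×4.5 = 9.158.
Rate = 8.393/(1 + 9.158) = 0.8262 kJ/s.

0.83 kJ/s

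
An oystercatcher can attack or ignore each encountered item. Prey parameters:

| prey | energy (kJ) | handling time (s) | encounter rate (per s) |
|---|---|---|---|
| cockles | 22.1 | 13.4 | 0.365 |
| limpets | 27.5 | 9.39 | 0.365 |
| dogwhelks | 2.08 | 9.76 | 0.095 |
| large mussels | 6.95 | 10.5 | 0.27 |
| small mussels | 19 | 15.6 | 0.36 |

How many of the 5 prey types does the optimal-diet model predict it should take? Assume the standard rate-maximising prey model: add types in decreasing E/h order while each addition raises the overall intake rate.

Profitabilities (E/h, kJ/s): limpets 2.93, cockles 1.65, small mussels 1.22, large mussels 0.662, dogwhelks 0.213. Add prey in this order while the next type's profitability exceeds the intake rate on those already taken.
Rate on top 1: 2.267. cockles: 1.65 < 2.267 → exclude; stop.
Optimal diet: limpets — 1 of 5 types.

1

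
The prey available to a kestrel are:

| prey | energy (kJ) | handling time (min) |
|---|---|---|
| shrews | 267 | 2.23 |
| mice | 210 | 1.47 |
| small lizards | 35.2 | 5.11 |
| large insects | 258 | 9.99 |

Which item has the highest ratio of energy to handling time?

Profitability E/h (kJ/min): shrews = 267/2.23 = 120, mice = 210/1.47 = 143, small lizards = 35.2/5.11 = 6.89, large insects = 258/9.99 = 25.8.
Ranked: mice > shrews > large insects > small lizards.

mice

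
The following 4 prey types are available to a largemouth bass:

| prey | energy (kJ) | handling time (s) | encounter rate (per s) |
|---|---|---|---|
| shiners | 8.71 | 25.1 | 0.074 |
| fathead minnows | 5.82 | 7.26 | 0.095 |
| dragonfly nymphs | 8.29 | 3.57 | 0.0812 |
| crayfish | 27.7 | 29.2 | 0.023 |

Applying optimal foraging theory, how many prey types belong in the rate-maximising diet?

3

Rank by E/h (kJ/s): dragonfly nymphs 2.32, crayfish 0.949, fathead minnows 0.802, shiners 0.347. Include each in turn until the next type's E/h falls below the running intake rate.
Rate on top 1: 0.5219. crayfish: 0.949 > 0.5219 → include.
Rate on top 2: 0.668. fathead minnows: 0.802 > 0.668 → include.
Rate on top 3: 0.7028. shiners: 0.347 < 0.7028 → exclude; stop.
Optimal diet: dragonfly nymphs, crayfish, fathead minnows — 3 of 4 types.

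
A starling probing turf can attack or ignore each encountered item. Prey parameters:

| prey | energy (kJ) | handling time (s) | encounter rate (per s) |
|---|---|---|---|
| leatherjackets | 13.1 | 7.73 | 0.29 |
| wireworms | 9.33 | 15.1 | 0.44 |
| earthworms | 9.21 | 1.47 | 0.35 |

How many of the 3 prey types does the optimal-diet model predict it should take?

1

Profitabilities (E/h, kJ/s): earthworms 6.27, leatherjackets 1.69, wireworms 0.618. Add prey in this order while the next type's profitability exceeds the intake rate on those already taken.
Rate on top 1: 2.128. leatherjackets: 1.69 < 2.128 → exclude; stop.
Optimal diet: earthworms — 1 of 3 types.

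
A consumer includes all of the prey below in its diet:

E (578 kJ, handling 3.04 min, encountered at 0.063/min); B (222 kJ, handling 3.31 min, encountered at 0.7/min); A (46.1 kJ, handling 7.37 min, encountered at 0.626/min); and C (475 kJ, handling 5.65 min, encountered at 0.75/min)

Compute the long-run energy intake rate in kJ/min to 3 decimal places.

46.678 kJ/min

R = (0.063×578 + 0.7×222 + 0.626×46.1 + 0.75×475) / (1 + 0.063×3.04 + 0.7×3.31 + 0.626×7.37 + 0.75×5.65) = 576.9/12.36 = 46.68 kJ/min.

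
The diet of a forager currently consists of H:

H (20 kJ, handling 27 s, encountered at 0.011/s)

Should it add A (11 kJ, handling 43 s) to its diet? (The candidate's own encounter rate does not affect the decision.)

On H alone, R = ΣλE/(1+Σλh) = 0.22/1.297 = 0.1696 kJ/s.
A: E/h = 11/43 = 0.2558 kJ/s.
0.2558 > 0.1696, so adding A raises the average — include it.

Yes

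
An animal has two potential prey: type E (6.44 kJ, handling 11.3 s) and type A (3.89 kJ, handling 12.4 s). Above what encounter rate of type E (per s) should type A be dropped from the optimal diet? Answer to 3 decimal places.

0.108 per s

At the threshold, the rate on type E alone equals the profitability of type A: λ·6.44/(1 + λ·11.3) = 3.89/12.4 = 0.3137.
Rearranging, λ(6.44 − 0.3137×11.3) = 0.3137, so λ = 0.3137/2.895 = 0.1084 per s.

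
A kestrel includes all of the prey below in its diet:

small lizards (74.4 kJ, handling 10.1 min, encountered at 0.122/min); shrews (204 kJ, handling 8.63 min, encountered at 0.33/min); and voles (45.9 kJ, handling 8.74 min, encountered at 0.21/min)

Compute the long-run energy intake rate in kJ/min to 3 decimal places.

12.441 kJ/min

R = (0.122×74.4 + 0.33×204 + 0.21×45.9) / (1 + 0.122×10.1 + 0.33×8.63 + 0.21×8.74) = 86.04/6.916 = 12.44 kJ/min.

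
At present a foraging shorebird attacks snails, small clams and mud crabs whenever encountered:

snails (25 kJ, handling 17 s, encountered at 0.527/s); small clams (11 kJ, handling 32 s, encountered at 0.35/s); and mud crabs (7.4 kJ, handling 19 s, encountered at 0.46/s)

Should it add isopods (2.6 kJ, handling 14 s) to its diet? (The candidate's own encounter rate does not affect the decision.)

Current rate: (0.527×25 + 0.35×11 + 0.46×7.4)/(1 + 0.527×17 + 0.35×32 + 0.46×19) = 0.6833 kJ/s.
Profitability of isopods: 2.6/14 = 0.1857 kJ/s.
Since 0.1857 < R, time spent handling isopods is better spent searching.

No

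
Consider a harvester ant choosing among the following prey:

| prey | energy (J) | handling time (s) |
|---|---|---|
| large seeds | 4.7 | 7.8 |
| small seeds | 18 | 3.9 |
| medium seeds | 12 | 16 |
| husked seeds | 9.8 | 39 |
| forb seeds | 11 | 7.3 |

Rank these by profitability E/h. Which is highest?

small seeds

In descending order of E/h:
small seeds: 18/3.9 = 4.62 J/s
forb seeds: 11/7.3 = 1.51 J/s
medium seeds: 12/16 = 0.75 J/s
large seeds: 4.7/7.8 = 0.603 J/s
husked seeds: 9.8/39 = 0.251 J/s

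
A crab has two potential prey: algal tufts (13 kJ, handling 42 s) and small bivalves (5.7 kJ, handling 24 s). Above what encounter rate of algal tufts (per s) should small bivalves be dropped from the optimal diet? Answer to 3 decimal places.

0.079 per s

At the threshold, the rate on algal tufts alone equals the profitability of small bivalves: λ·13/(1 + λ·42) = 5.7/24 = 0.2375.
Rearranging, λ(13 − 0.2375×42) = 0.2375, so λ = 0.2375/3.025 = 0.07851 per s.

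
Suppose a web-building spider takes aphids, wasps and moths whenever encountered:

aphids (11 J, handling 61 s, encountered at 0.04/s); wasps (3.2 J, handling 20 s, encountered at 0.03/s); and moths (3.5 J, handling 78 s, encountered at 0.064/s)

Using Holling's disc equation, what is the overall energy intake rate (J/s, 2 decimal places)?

0.08 J/s

Energy encountered per unit search time: 0.04×11 + 0.03×3.2 + 0.064×3.5 = 0.76 J/s.
Handling time per unit search time: 0.04×61 + 0.03×20 + 0.064×78 = 8.032.
Rate = 0.76/(1 + 8.032) = 0.08415 J/s.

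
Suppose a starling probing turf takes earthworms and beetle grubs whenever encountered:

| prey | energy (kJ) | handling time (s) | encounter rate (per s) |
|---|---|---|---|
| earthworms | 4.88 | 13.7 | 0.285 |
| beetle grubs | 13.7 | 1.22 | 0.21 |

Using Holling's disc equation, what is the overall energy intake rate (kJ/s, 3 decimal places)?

R = (0.285×4.88 + 0.21×13.7) / (1 + 0.285×13.7 + 0.21×1.22) = 4.268/5.161 = 0.827 kJ/s.

0.827 kJ/s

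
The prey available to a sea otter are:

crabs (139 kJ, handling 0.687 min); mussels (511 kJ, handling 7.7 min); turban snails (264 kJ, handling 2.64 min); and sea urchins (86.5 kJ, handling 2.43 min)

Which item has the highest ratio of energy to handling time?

Profitability E/h (kJ/min): crabs = 139/0.687 = 202, mussels = 511/7.7 = 66.4, turban snails = 264/2.64 = 100, sea urchins = 86.5/2.43 = 35.6.
Ranked: crabs > turban snails > mussels > sea urchins.

crabs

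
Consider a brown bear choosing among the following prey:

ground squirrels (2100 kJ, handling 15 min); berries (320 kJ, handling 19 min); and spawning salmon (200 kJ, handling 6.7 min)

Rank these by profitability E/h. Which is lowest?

berries

In descending order of E/h:
ground squirrels: 2100/15 = 140 kJ/min
spawning salmon: 200/6.7 = 29.9 kJ/min
berries: 320/19 = 16.8 kJ/min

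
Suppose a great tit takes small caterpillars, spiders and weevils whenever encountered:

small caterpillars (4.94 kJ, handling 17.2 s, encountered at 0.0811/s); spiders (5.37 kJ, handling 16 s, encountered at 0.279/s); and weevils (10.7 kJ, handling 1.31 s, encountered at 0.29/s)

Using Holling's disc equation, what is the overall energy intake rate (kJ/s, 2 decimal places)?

Energy encountered per unit search time: 0.0811×4.94 + 0.279×5.37 + 0.29×10.7 = 5.002 kJ/s.
Handling time per unit search time: 0.0811×17.2 + 0.279×16 + 0.29×1.31 = 6.239.
Rate = 5.002/(1 + 6.239) = 0.691 kJ/s.

0.69 kJ/s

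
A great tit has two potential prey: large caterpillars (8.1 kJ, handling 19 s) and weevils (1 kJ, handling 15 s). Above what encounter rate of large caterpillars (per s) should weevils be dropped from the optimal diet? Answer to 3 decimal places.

At the threshold, the rate on large caterpillars alone equals the profitability of weevils: λ·8.1/(1 + λ·19) = 1/15 = 0.06667.
Rearranging, λ(8.1 − 0.06667×19) = 0.06667, so λ = 0.06667/6.833 = 0.009756 per s.

0.010 per s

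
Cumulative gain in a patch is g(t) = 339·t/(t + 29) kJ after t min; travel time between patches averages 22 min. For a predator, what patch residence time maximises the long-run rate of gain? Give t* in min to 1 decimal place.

25.3 min

By the marginal value theorem, leave when the instantaneous gain rate g'(t) equals the habitat-wide average g(t)/(T + t).
g'(t) = 339·29/(t + 29)². Setting 339·29/(t+29)² = 339t/[(t+29)(22+t)] gives 29(22+t) = t(t+29), so t² = 29×22 = 638.
t* = √638 = 25.26 min.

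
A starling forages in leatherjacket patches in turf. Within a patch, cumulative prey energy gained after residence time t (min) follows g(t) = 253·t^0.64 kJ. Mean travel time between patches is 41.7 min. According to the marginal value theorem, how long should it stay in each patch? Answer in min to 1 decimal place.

74.1 min

By the marginal value theorem, leave when the instantaneous gain rate g'(t) equals the habitat-wide average g(t)/(T + t).
g'(t) = 0.64·253·t^-0.36. Setting 0.64·253·t^-0.36 = 253·t^0.64/(41.7+t) gives 0.64(41.7+t) = t, so 0.36·t = 0.64×41.7.
t* = 0.64×41.7/0.36 = 74.13 min.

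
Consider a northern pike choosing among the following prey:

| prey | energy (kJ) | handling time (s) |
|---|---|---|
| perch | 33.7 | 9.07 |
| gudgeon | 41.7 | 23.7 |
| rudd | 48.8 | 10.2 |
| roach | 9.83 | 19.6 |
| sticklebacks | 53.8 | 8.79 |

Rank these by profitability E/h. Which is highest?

Profitability E/h (kJ/s): perch = 33.7/9.07 = 3.72, gudgeon = 41.7/23.7 = 1.76, rudd = 48.8/10.2 = 4.78, roach = 9.83/19.6 = 0.502, sticklebacks = 53.8/8.79 = 6.12.
Ranked: sticklebacks > rudd > perch > gudgeon > roach.

sticklebacks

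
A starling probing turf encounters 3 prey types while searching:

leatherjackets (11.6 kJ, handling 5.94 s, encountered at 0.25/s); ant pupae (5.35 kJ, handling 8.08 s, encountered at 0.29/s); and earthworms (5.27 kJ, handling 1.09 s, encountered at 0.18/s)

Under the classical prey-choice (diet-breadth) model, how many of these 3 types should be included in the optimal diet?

Profitabilities (E/h, kJ/s): earthworms 4.83, leatherjackets 1.95, ant pupae 0.662. Add prey in this order while the next type's profitability exceeds the intake rate on those already taken.
Rate on top 1: 0.793. leatherjackets: 1.95 > 0.793 → include.
Rate on top 2: 1.435. ant pupae: 0.662 < 1.435 → exclude; stop.
Optimal diet: earthworms, leatherjackets — 2 of 3 types.

2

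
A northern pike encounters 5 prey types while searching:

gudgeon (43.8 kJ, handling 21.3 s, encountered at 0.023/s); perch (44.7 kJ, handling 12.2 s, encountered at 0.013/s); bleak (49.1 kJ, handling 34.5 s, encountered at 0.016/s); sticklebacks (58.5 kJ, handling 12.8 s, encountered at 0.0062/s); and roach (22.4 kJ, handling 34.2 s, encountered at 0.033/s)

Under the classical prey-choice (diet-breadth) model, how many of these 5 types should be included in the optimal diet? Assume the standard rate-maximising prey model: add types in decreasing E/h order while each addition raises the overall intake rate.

4

Rank by E/h (kJ/s): sticklebacks 4.57, perch 3.66, gudgeon 2.06, bleak 1.42, roach 0.655. Include each in turn until the next type's E/h falls below the running intake rate.
Rate on top 1: 0.336. perch: 3.66 > 0.336 → include.
Rate on top 2: 0.7624. gudgeon: 2.06 > 0.7624 → include.
Rate on top 3: 1.129. bleak: 1.42 > 1.129 → include.
Rate on top 4: 1.2. roach: 0.655 < 1.2 → exclude; stop.
Optimal diet: sticklebacks, perch, gudgeon, bleak — 4 of 5 types.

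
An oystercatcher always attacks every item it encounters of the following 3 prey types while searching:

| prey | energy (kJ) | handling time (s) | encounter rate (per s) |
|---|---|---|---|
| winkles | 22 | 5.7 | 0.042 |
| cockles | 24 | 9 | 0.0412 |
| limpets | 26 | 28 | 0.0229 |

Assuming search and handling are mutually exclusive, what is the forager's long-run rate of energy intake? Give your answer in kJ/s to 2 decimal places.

1.11 kJ/s

R = Σλ_iE_i / (1 + Σλ_ih_i)
Numerator: 0.042×22 + 0.0412×24 + 0.0229×26 = 2.508
Denominator: 1 + 0.042×5.7 + 0.0412×9 + 0.0229×28 = 2.251
R = 2.508/2.251 = 1.114 kJ/s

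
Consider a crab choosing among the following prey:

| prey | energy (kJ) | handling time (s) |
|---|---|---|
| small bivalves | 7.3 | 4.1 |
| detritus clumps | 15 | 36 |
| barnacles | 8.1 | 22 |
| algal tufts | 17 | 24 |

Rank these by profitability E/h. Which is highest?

In descending order of E/h:
small bivalves: 7.3/4.1 = 1.78 kJ/s
algal tufts: 17/24 = 0.708 kJ/s
detritus clumps: 15/36 = 0.417 kJ/s
barnacles: 8.1/22 = 0.368 kJ/s

small bivalves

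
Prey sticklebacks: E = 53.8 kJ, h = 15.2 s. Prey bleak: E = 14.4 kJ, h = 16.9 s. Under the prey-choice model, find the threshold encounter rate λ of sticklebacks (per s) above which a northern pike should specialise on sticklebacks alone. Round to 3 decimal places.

The zero-one rule: include bleak iff E₂/h₂ > λE₁/(1+λh₁). Equality gives the switch point.
λE₁h₂ = E₂ + λE₂h₁ ⇒ λ = E₂/(E₁h₂ − E₂h₁) = 14.4/(909.2 − 218.9) = 0.02086 per s.

0.021 per s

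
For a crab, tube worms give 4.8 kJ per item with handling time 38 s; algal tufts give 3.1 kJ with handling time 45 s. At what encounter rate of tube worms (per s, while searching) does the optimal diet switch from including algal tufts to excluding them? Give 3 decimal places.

0.032 per s

Drop algal tufts once their profitability E₂/h₂ falls below the rate achievable on tube worms alone: E₂/h₂ = λE₁/(1 + λh₁).
Solve for λ: λE₁h₂ = E₂(1 + λh₁) → λ(E₁h₂ − E₂h₁) = E₂ → λ = E₂/(E₁h₂ − E₂h₁).
λ = 3.1/(4.8×45 − 3.1×38) = 3.1/98.2 = 0.03157 per s.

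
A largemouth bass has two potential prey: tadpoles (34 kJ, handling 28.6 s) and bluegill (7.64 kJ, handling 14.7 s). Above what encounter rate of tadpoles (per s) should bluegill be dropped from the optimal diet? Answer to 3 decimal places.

Drop bluegill once their profitability E₂/h₂ falls below the rate achievable on tadpoles alone: E₂/h₂ = λE₁/(1 + λh₁).
Solve for λ: λE₁h₂ = E₂(1 + λh₁) → λ(E₁h₂ − E₂h₁) = E₂ → λ = E₂/(E₁h₂ − E₂h₁).
λ = 7.64/(34×14.7 − 7.64×28.6) = 7.64/281.3 = 0.02716 per s.

0.027 per s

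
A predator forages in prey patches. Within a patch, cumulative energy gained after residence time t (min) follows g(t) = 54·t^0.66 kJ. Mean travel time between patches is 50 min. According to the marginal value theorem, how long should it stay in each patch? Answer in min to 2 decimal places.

Optimal t* satisfies g'(t*) = g(t*)/(T + t*).
g'(t) = 0.66·54·t^-0.34. Setting 0.66·54·t^-0.34 = 54·t^0.66/(50+t) gives 0.66(50+t) = t, so 0.34·t = 0.66×50.
t* = 0.66×50/0.34 = 97.06 min.

97.06 min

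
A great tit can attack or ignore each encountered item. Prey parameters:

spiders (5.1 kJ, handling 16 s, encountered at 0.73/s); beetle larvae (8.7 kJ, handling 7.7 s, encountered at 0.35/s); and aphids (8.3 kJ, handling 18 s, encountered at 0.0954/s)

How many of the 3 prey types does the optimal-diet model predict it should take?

1

E/h in descending order: beetle larvae 1.13, aphids 0.461, spiders 0.319 kJ/s. The optimal diet is the largest prefix of this list for which every included type satisfies E_i/h_i > R on the types above it.
Rate on top 1: 0.8241. aphids: 0.461 < 0.8241 → exclude; stop.
Optimal diet: beetle larvae — 1 of 3 types.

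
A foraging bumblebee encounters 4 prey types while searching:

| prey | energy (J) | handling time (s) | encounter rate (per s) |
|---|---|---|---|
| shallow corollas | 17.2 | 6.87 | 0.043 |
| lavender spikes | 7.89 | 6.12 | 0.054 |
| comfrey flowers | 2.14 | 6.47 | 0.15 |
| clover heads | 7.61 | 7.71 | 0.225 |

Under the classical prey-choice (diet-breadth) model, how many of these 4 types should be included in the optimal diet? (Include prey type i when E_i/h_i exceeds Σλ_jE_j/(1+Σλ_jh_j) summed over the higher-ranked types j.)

Rank by E/h (J/s): shallow corollas 2.5, lavender spikes 1.29, clover heads 0.987, comfrey flowers 0.331. Include each in turn until the next type's E/h falls below the running intake rate.
Rate on top 1: 0.5709. lavender spikes: 1.29 > 0.5709 → include.
Rate on top 2: 0.7169. clover heads: 0.987 > 0.7169 → include.
Rate on top 3: 0.8564. comfrey flowers: 0.331 < 0.8564 → exclude; stop.
Optimal diet: shallow corollas, lavender spikes, clover heads — 3 of 4 types.

3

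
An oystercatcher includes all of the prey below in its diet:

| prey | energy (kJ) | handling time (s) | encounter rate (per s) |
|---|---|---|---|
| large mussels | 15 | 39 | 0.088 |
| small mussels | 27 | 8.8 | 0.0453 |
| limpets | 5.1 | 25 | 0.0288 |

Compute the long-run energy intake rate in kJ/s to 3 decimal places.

0.485 kJ/s

Energy encountered per unit search time: 0.088×15 + 0.0453×27 + 0.0288×5.1 = 2.69 kJ/s.
Handling time per unit search time: 0.088×39 + 0.0453×8.8 + 0.0288×25 = 4.551.
Rate = 2.69/(1 + 4.551) = 0.4846 kJ/s.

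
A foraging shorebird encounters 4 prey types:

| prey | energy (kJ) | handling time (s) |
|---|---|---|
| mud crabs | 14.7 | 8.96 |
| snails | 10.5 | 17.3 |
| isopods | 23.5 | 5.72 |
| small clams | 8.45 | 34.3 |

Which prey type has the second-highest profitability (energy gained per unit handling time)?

In descending order of E/h:
isopods: 23.5/5.72 = 4.11 kJ/s
mud crabs: 14.7/8.96 = 1.64 kJ/s
snails: 10.5/17.3 = 0.607 kJ/s
small clams: 8.45/34.3 = 0.246 kJ/s

mud crabs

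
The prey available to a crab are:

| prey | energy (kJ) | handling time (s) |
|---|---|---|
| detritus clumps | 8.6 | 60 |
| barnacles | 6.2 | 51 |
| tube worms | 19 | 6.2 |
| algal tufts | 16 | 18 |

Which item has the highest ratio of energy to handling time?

tube worms

Profitability E/h (kJ/s): detritus clumps = 8.6/60 = 0.143, barnacles = 6.2/51 = 0.122, tube worms = 19/6.2 = 3.06, algal tufts = 16/18 = 0.889.
Ranked: tube worms > algal tufts > detritus clumps > barnacles.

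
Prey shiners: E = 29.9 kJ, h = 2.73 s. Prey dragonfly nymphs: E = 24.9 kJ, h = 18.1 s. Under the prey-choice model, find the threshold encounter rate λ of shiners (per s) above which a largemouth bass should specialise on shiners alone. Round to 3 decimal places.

At the threshold, the rate on shiners alone equals the profitability of dragonfly nymphs: λ·29.9/(1 + λ·2.73) = 24.9/18.1 = 1.376.
Rearranging, λ(29.9 − 1.376×2.73) = 1.376, so λ = 1.376/26.14 = 0.05262 per s.

0.053 per s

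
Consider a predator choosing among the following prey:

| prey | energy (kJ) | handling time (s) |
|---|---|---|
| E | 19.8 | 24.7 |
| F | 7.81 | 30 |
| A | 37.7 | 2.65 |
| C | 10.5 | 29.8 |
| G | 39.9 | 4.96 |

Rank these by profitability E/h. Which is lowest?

F

Profitability E/h (kJ/s): E = 19.8/24.7 = 0.802, F = 7.81/30 = 0.26, A = 37.7/2.65 = 14.2, C = 10.5/29.8 = 0.352, G = 39.9/4.96 = 8.04.
Ranked: A > G > E > C > F.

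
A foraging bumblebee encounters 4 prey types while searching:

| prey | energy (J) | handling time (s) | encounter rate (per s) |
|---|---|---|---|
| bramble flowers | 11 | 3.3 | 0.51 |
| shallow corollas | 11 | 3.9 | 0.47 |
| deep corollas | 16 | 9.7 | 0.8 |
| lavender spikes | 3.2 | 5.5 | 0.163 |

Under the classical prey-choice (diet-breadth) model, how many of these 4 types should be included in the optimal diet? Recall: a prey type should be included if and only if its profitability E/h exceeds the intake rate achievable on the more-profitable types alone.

2

Profitabilities (E/h, J/s): bramble flowers 3.33, shallow corollas 2.82, deep corollas 1.65, lavender spikes 0.582. Add prey in this order while the next type's profitability exceeds the intake rate on those already taken.
Rate on top 1: 2.091. shallow corollas: 2.82 > 2.091 → include.
Rate on top 2: 2.387. deep corollas: 1.65 < 2.387 → exclude; stop.
Optimal diet: bramble flowers, shallow corollas — 2 of 4 types.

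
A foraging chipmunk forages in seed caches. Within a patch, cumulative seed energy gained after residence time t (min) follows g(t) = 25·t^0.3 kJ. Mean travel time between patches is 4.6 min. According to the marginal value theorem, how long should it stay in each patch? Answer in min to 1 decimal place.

2.0 min

By the marginal value theorem, leave when the instantaneous gain rate g'(t) equals the habitat-wide average g(t)/(T + t).
g'(t) = 0.3·25·t^-0.7. Setting 0.3·25·t^-0.7 = 25·t^0.3/(4.6+t) gives 0.3(4.6+t) = t, so 0.70·t = 0.3×4.6.
t* = 0.3×4.6/0.70 = 1.971 min.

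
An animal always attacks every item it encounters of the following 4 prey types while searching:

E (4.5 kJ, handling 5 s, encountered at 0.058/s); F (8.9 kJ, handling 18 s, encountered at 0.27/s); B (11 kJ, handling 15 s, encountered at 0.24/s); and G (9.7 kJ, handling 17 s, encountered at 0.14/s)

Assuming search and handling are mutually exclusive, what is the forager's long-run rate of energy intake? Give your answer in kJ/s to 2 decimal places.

Energy encountered per unit search time: 0.058×4.5 + 0.27×8.9 + 0.24×11 + 0.14×9.7 = 6.662 kJ/s.
Handling time per unit search time: 0.058×5 + 0.27×18 + 0.24×15 + 0.14×17 = 11.13.
Rate = 6.662/(1 + 11.13) = 0.5492 kJ/s.

0.55 kJ/s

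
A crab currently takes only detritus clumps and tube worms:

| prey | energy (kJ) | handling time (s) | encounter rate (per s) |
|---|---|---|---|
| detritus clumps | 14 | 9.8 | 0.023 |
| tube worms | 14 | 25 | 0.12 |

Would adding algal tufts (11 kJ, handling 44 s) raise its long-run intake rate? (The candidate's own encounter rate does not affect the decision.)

No

Current rate: (0.023×14 + 0.12×14)/(1 + 0.023×9.8 + 0.12×25) = 0.4738 kJ/s.
algal tufts: E/h = 11/44 = 0.25 kJ/s.
0.25 < 0.4738, so adding algal tufts would lower the average — exclude it.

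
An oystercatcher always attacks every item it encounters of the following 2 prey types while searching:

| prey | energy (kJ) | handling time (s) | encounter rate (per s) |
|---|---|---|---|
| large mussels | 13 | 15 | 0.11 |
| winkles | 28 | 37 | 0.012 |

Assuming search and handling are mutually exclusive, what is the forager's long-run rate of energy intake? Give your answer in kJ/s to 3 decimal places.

0.571 kJ/s

R = (0.11×13 + 0.012×28) / (1 + 0.11×15 + 0.012×37) = 1.766/3.094 = 0.5708 kJ/s.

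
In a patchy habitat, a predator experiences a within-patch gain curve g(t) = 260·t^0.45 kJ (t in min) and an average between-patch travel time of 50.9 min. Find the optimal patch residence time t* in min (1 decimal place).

Maximise g(t)/(T+t): set derivative to zero → g'(t)(T+t) = g(t).
g'(t) = 0.45·260·t^-0.55. Setting 0.45·260·t^-0.55 = 260·t^0.45/(50.9+t) gives 0.45(50.9+t) = t, so 0.55·t = 0.45×50.9.
t* = 0.45×50.9/0.55 = 41.65 min.

41.6 min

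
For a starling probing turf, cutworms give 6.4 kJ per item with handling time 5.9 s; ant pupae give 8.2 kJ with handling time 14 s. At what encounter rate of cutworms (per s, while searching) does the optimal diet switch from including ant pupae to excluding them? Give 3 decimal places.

0.199 per s

The zero-one rule: include ant pupae iff E₂/h₂ > λE₁/(1+λh₁). Equality gives the switch point.
λE₁h₂ = E₂ + λE₂h₁ ⇒ λ = E₂/(E₁h₂ − E₂h₁) = 8.2/(89.6 − 48.38) = 0.1989 per s.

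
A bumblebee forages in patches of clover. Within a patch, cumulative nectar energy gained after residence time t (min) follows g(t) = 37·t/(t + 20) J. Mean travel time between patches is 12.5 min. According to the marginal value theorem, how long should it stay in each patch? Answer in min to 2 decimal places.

By the marginal value theorem, leave when the instantaneous gain rate g'(t) equals the habitat-wide average g(t)/(T + t).
g'(t) = 37·20/(t + 20)². Setting 37·20/(t+20)² = 37t/[(t+20)(12.5+t)] gives 20(12.5+t) = t(t+20), so t² = 20×12.5 = 250.
t* = √250 = 15.81 min.

15.81 min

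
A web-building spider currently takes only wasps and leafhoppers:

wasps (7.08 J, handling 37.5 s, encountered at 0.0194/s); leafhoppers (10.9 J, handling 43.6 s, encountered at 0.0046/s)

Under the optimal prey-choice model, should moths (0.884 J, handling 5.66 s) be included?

Yes

Intake rate on the current diet: R = (0.0194×7.08 + 0.0046×10.9) / (1 + 0.0194×37.5 + 0.0046×43.6) = 0.1875/1.928 = 0.09724 J/s.
Profitability of moths: 0.884/5.66 = 0.1562 J/s.
Since 0.1562 > R, including moths increases the long-run rate.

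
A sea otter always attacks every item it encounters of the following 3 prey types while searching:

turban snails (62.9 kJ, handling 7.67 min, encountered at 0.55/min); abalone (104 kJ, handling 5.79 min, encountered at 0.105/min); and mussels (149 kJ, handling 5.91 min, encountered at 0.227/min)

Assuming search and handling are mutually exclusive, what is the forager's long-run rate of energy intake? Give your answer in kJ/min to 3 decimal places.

11.068 kJ/min

Energy encountered per unit search time: 0.55×62.9 + 0.105×104 + 0.227×149 = 79.34 kJ/min.
Handling time per unit search time: 0.55×7.67 + 0.105×5.79 + 0.227×5.91 = 6.168.
Rate = 79.34/(1 + 6.168) = 11.07 kJ/min.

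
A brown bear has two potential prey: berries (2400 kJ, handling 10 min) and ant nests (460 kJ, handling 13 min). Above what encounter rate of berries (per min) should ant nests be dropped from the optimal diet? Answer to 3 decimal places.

The zero-one rule: include ant nests iff E₂/h₂ > λE₁/(1+λh₁). Equality gives the switch point.
λE₁h₂ = E₂ + λE₂h₁ ⇒ λ = E₂/(E₁h₂ − E₂h₁) = 460/(3.12e+04 − 4600) = 0.01729 per min.

0.017 per min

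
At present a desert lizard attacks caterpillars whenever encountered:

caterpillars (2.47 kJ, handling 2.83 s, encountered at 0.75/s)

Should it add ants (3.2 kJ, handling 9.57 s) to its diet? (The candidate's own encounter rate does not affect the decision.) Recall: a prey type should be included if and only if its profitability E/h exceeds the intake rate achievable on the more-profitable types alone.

No

Current rate: (0.75×2.47)/(1 + 0.75×2.83) = 0.5933 kJ/s.
Profitability of ants: 3.2/9.57 = 0.3344 kJ/s.
Since 0.3344 < R, time spent handling ants is better spent searching.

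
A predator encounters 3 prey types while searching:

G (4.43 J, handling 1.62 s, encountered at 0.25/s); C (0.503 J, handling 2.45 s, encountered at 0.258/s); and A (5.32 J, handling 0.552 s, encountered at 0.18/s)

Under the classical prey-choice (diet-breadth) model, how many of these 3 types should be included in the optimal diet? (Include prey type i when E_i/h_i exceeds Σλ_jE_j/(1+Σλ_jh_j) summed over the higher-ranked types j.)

2

Rank by E/h (J/s): A 9.64, G 2.73, C 0.205. Include each in turn until the next type's E/h falls below the running intake rate.
Rate on top 1: 0.8711. G: 2.73 > 0.8711 → include.
Rate on top 2: 1.373. C: 0.205 < 1.373 → exclude; stop.
Optimal diet: A, G — 2 of 3 types.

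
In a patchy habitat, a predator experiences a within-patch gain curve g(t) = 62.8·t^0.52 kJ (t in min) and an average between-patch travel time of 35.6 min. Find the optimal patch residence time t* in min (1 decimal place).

By the marginal value theorem, leave when the instantaneous gain rate g'(t) equals the habitat-wide average g(t)/(T + t).
g'(t) = 0.52·62.8·t^-0.48. Setting 0.52·62.8·t^-0.48 = 62.8·t^0.52/(35.6+t) gives 0.52(35.6+t) = t, so 0.48·t = 0.52×35.6.
t* = 0.52×35.6/0.48 = 38.57 min.

38.6 min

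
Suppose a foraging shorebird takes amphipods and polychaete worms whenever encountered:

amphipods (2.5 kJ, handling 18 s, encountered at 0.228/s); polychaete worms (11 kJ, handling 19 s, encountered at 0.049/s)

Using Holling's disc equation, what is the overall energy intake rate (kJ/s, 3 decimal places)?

0.184 kJ/s

Energy encountered per unit search time: 0.228×2.5 + 0.049×11 = 1.109 kJ/s.
Handling time per unit search time: 0.228×18 + 0.049×19 = 5.035.
Rate = 1.109/(1 + 5.035) = 0.1838 kJ/s.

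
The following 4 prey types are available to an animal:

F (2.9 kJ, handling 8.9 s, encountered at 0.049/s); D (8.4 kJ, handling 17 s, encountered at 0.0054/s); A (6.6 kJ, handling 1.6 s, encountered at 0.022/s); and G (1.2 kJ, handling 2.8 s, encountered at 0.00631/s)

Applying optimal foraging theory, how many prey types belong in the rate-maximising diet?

4

Profitabilities (E/h, kJ/s): A 4.12, D 0.494, G 0.429, F 0.326. Add prey in this order while the next type's profitability exceeds the intake rate on those already taken.
Rate on top 1: 0.1403. D: 0.494 > 0.1403 → include.
Rate on top 2: 0.1691. G: 0.429 > 0.1691 → include.
Rate on top 3: 0.1731. F: 0.326 > 0.1731 → include.
Optimal diet: A, D, G, F — 4 of 4 types.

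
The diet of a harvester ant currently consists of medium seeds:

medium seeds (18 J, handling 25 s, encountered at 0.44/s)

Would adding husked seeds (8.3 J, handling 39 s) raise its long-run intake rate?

No

Intake rate on the current diet: R = (0.44×18) / (1 + 0.44×25) = 7.92/12 = 0.66 J/s.
husked seeds: E/h = 8.3/39 = 0.2128 J/s.
Since 0.2128 < R, time spent handling husked seeds is better spent searching.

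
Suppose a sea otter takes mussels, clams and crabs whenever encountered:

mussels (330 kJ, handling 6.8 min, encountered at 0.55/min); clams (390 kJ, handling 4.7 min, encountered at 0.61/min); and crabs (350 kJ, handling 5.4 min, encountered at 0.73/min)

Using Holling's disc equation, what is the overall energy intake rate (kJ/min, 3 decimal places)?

58.438 kJ/min

R = Σλ_iE_i / (1 + Σλ_ih_i)
Numerator: 0.55×330 + 0.61×390 + 0.73×350 = 674.9
Denominator: 1 + 0.55×6.8 + 0.61×4.7 + 0.73×5.4 = 11.55
R = 674.9/11.55 = 58.44 kJ/min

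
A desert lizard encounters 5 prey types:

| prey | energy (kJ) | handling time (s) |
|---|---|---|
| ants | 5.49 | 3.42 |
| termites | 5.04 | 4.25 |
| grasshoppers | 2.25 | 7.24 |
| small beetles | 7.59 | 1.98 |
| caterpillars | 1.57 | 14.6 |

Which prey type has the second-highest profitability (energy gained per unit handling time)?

Profitability E/h (kJ/s): ants = 5.49/3.42 = 1.61, termites = 5.04/4.25 = 1.19, grasshoppers = 2.25/7.24 = 0.311, small beetles = 7.59/1.98 = 3.83, caterpillars = 1.57/14.6 = 0.108.
Ranked: small beetles > ants > termites > grasshoppers > caterpillars.

ants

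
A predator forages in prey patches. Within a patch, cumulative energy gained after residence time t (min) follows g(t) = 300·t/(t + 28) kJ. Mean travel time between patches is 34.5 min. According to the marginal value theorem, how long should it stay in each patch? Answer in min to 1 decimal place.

By the marginal value theorem, leave when the instantaneous gain rate g'(t) equals the habitat-wide average g(t)/(T + t).
g'(t) = 300·28/(t + 28)². Setting 300·28/(t+28)² = 300t/[(t+28)(34.5+t)] gives 28(34.5+t) = t(t+28), so t² = 28×34.5 = 966.
t* = √966 = 31.08 min.

31.1 min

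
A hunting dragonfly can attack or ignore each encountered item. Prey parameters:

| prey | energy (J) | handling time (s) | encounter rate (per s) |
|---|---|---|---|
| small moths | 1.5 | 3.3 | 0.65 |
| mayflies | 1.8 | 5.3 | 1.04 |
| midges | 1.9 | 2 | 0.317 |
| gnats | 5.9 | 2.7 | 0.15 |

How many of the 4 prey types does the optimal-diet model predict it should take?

2

E/h in descending order: gnats 2.19, midges 0.95, small moths 0.455, mayflies 0.34 J/s. The optimal diet is the largest prefix of this list for which every included type satisfies E_i/h_i > R on the types above it.
Rate on top 1: 0.6299. midges: 0.95 > 0.6299 → include.
Rate on top 2: 0.7294. small moths: 0.455 < 0.7294 → exclude; stop.
Optimal diet: gnats, midges — 2 of 4 types.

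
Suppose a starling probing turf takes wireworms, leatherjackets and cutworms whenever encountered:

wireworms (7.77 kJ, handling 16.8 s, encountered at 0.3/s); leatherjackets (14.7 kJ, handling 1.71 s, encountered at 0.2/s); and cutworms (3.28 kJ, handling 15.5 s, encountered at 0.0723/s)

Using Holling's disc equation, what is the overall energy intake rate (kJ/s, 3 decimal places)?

R = Σλ_iE_i / (1 + Σλ_ih_i)
Numerator: 0.3×7.77 + 0.2×14.7 + 0.0723×3.28 = 5.508
Denominator: 1 + 0.3×16.8 + 0.2×1.71 + 0.0723×15.5 = 7.503
R = 5.508/7.503 = 0.7342 kJ/s

0.734 kJ/s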